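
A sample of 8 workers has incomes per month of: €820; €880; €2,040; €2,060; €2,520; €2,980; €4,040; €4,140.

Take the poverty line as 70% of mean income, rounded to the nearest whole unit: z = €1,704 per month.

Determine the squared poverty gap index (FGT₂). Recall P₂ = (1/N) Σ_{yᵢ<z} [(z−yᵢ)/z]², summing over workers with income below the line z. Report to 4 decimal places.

0.0629

Below z: €820, €880 (q = 2 of N = 8).
Gap ratios (z−y)/z: (1704−820)/1704 = 0.5188; (1704−880)/1704 = 0.4836.
Squared: 0.2691; 0.2338.
Sum = 0.502970; P₂ = 0.502970 / 8 = 0.0629.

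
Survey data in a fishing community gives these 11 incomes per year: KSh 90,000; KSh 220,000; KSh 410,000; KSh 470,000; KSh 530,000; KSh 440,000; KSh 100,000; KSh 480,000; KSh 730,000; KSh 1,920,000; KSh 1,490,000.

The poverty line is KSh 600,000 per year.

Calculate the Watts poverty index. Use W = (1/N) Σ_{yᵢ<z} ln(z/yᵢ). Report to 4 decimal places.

Poor units: KSh 90,000, KSh 100,000, KSh 220,000, KSh 410,000, KSh 440,000, KSh 470,000, KSh 480,000, KSh 530,000 (q = 8 of N = 11).
Log shortfalls: ln(600000/90000) = 1.8971; ln(600000/100000) = 1.7918; ln(600000/220000) = 1.0033; ln(600000/410000) = 0.3808; ln(600000/440000) = 0.3102; ln(600000/470000) = 0.2442; ln(600000/480000) = 0.2231; ln(600000/530000) = 0.1241.
W = 5.974502 / 11 = 0.5431.

0.5431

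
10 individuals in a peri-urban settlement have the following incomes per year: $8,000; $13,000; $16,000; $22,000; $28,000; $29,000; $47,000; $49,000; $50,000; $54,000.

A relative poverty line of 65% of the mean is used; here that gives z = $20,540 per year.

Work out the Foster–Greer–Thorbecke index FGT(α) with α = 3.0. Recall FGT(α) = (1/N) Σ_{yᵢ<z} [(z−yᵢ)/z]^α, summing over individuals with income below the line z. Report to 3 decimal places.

0.029

Below z: $8,000, $13,000, $16,000 (q = 3 of N = 10).
Shortfall ratios: (20540−8000)/20540 = 0.6105; (20540−13000)/20540 = 0.3671; (20540−16000)/20540 = 0.2210.
Raised to α = 3.0: 0.22756; 0.04947; 0.01080.
Sum = 0.287823; FGT(3.0) = 0.287823 / 10 = 0.029.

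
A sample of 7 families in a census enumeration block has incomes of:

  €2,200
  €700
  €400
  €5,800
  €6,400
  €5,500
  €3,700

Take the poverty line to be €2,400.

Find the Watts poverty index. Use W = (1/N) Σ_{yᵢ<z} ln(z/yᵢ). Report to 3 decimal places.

Below z: €400, €700, €2,200 (q = 3 of N = 7).
Log gaps: ln(2400/400) = 1.7918; ln(2400/700) = 1.2321; ln(2400/2200) = 0.0870.
W = 3.110915 / 7 = 0.444.

0.444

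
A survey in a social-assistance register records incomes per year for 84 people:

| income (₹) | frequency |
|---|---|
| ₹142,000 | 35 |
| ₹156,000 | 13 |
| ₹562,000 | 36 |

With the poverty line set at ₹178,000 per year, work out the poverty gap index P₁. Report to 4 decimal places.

0.1034

Poor units: 35×₹142,000, 13×₹156,000 (q = 48 of N = 84).
Relative gaps: (178000−142000)/178000 = 0.2022 (×35); (178000−156000)/178000 = 0.1236 (×13).
Sum of shortfalls = 8.685393; P₁ averages over all N: 8.685393 / 84 = 0.1034.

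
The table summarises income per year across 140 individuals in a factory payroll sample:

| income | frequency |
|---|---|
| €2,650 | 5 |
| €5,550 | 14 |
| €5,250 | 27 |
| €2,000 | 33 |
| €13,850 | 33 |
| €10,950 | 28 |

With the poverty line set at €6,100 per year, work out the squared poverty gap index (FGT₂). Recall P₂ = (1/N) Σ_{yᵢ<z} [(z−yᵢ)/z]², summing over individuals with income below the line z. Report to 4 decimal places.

Poor units: 33×€2,000, 5×€2,650, 27×€5,250, 14×€5,550 (q = 79 of N = 140).
Shortfall ratios: (6100−2000)/6100 = 0.6721 (×33); (6100−2650)/6100 = 0.5656 (×5); (6100−5250)/6100 = 0.1393 (×27); (6100−5550)/6100 = 0.0902 (×14).
Squared: 0.4518 (×33); 0.3199 (×5); 0.0194 (×27); 0.0081 (×14).
Sum = 17.145525; P₂ = 17.145525 / 140 = 0.1225.

0.1225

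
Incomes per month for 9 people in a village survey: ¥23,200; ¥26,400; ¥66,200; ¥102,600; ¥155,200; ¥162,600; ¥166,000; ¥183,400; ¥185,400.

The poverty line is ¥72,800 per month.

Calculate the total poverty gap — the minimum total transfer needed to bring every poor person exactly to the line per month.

Poor units: ¥23,200, ¥26,400, ¥66,200 (q = 3 of N = 9).
Individual gaps: 72800−23200 = 49600; 72800−26400 = 46400; 72800−66200 = 6600.
Aggregate gap = ¥102,600.

¥102,600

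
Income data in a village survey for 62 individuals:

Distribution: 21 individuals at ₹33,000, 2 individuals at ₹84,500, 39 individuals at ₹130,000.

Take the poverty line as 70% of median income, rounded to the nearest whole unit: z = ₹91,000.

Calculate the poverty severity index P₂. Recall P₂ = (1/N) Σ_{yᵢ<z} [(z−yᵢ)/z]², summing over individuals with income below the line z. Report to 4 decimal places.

0.1378

Below the line: 21×₹33,000, 2×₹84,500 (q = 23 of N = 62).
Relative gaps: (91000−33000)/91000 = 0.6374 (×21); (91000−84500)/91000 = 0.0714 (×2).
Squared: 0.4062 (×21); 0.0051 (×2).
Sum = 8.541058; P₂ = 8.541058 / 62 = 0.1378.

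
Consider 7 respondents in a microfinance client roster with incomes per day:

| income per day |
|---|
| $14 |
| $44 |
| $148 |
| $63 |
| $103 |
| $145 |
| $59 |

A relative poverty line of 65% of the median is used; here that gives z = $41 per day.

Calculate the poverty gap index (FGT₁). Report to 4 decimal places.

0.0941

Below z: $14 (q = 1 of N = 7).
Gap ratios (z−y)/z: (41−14)/41 = 0.6585.
Σ = 0.658537. Dividing by the full population N = 7 gives P₁ = 0.0941.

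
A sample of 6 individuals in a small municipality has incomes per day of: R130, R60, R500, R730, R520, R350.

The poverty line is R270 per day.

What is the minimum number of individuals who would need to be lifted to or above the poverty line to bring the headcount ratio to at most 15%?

2 of the 6 individuals are poor, so H = 2/6 = 0.333.
A headcount ratio of at most 15% allows at most ⌊0.15 × 6⌋ = 0 poor individuals.
So at least 2 − 0 = 2 must be lifted.

2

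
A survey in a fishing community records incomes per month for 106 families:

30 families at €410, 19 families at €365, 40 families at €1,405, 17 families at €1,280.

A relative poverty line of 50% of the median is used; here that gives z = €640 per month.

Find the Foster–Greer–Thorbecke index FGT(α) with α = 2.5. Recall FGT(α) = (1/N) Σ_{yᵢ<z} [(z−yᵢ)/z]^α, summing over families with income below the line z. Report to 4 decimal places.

Below the line: 19×€365, 30×€410 (q = 49 of N = 106).
Relative gaps: (640−365)/640 = 0.4297 (×19); (640−410)/640 = 0.3594 (×30).
Raised to α = 2.5: 0.12103 (×19); 0.07742 (×30).
Sum = 4.622199; FGT(2.5) = 4.622199 / 106 = 0.0436.

0.0436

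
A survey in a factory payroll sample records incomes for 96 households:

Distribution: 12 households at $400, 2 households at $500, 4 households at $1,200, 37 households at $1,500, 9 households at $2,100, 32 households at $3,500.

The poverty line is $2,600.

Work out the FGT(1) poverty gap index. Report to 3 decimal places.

Incomes under z: 12×$400, 2×$500, 4×$1,200, 37×$1,500, 9×$2,100 (q = 64 of N = 96).
Shortfall ratios: (2600−400)/2600 = 0.8462 (×12); (2600−500)/2600 = 0.8077 (×2); (2600−1200)/2600 = 0.5385 (×4); (2600−1500)/2600 = 0.4231 (×37); (2600−2100)/2600 = 0.1923 (×9).
Sum of shortfalls = 31.307692; P₁ averages over all N: 31.307692 / 96 = 0.326.

0.326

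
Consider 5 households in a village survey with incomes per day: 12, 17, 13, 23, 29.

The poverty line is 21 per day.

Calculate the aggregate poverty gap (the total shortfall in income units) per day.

Below the line: 12, 13, 17 (q = 3 of N = 5).
Individual gaps: 21−12 = 9; 21−13 = 8; 21−17 = 4.
Aggregate gap = 21.

21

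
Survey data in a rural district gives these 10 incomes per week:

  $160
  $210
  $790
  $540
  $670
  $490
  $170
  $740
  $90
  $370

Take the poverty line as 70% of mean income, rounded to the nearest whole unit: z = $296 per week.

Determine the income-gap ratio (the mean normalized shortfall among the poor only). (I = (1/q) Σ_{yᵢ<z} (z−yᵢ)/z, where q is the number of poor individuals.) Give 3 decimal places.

Below the line: $90, $160, $170, $210 (q = 4 of N = 10).
Shortfall ratios (z−y)/z: 0.6959, 0.4595, 0.4257, 0.2905; sum = 1.871622.
I averages over the q = 4 poor units only: 1.871622 / 4 = 0.468.

0.468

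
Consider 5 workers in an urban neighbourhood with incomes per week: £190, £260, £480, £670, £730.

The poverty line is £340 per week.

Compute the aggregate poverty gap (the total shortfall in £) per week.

£230

Below z: £190, £260 (q = 2 of N = 5).
Individual gaps: 340−190 = 150; 340−260 = 80.
Aggregate gap = £230.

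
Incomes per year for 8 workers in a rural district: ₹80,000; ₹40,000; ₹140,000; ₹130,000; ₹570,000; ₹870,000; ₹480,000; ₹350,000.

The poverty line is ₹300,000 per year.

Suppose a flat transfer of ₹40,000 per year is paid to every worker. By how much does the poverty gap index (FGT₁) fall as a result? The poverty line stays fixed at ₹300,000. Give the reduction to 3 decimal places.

0.067

Before: below the line — ₹40,000, ₹80,000, ₹130,000, ₹140,000; poverty gap index (FGT₁) = 0.33750.
After the ₹40,000 transfer: below the line — ₹80,000, ₹120,000, ₹170,000, ₹180,000; poverty gap index (FGT₁) = 0.27083.
Reduction = 0.33750 − 0.27083 = 0.067.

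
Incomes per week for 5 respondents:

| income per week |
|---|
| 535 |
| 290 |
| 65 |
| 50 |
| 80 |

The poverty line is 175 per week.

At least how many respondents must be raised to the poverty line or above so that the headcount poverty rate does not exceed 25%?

2

Currently q = 3 of N = 5 are below the line (H = 0.600).
A headcount ratio of at most 25% allows at most ⌊0.25 × 5⌋ = 1 poor respondents.
So at least 3 − 1 = 2 must be lifted.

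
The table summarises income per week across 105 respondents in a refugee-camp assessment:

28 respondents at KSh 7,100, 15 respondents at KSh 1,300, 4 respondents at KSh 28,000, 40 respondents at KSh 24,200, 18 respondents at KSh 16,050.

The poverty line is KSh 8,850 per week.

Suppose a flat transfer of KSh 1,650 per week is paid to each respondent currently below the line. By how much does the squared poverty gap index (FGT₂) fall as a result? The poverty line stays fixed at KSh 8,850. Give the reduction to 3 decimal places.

Before: below the line — 15×KSh 1,300, 28×KSh 7,100; squared poverty gap index (FGT₂) = 0.11440.
After the KSh 1,650 transfer: below the line — 15×KSh 2,950, 28×KSh 8,750; squared poverty gap index (FGT₂) = 0.06353.
Reduction = 0.11440 − 0.06353 = 0.051.

0.051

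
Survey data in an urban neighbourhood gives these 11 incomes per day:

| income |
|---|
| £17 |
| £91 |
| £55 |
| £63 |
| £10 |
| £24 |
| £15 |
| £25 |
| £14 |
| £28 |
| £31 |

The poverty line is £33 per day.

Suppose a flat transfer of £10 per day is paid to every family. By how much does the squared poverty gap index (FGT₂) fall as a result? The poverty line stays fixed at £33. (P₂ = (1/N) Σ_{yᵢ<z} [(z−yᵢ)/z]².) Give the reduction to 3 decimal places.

0.108

Before: below the line — £10, £14, £15, £17, £24, £25, £28, £31; squared poverty gap index (FGT₂) = 0.13724.
After the £10 transfer: below the line — £20, £24, £25, £27; squared poverty gap index (FGT₂) = 0.02922.
Reduction = 0.13724 − 0.02922 = 0.108.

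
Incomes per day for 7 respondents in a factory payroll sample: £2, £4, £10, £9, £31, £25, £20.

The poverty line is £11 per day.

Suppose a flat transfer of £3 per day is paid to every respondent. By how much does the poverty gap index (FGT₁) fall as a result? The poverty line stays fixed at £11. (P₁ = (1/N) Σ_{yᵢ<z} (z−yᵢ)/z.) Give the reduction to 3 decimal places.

Before: below the line — £2, £4, £9, £10; poverty gap index (FGT₁) = 0.24675.
After the £3 transfer: below the line — £5, £7; poverty gap index (FGT₁) = 0.12987.
Reduction = 0.24675 − 0.12987 = 0.117.

0.117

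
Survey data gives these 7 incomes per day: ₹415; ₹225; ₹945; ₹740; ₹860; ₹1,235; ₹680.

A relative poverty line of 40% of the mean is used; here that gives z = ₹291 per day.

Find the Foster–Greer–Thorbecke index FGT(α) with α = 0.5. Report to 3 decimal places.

Incomes under z: ₹225 (q = 1 of N = 7).
Shortfall ratios: (291−225)/291 = 0.2268.
Raised to α = 0.5: 0.47624.
Sum = 0.476240; FGT(0.5) = 0.476240 / 7 = 0.068.

0.068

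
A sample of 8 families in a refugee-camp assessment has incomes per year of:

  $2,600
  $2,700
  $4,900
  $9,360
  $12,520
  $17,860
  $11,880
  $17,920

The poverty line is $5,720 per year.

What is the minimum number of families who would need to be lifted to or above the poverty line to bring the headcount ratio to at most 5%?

3

3 of the 8 families are poor, so H = 3/8 = 0.375.
A headcount ratio of at most 5% allows at most ⌊0.05 × 8⌋ = 0 poor families.
So at least 3 − 0 = 3 must be lifted.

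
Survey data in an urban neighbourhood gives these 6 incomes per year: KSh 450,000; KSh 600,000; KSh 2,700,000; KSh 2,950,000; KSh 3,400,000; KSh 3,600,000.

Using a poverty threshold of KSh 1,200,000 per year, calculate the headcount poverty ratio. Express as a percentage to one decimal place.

33.3%

2 of the 6 respondents have income below KSh 1,200,000.
H = 2/6 = 33.3%.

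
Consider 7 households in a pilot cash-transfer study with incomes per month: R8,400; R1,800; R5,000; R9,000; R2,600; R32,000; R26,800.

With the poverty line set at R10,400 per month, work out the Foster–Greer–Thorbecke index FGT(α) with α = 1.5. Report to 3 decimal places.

0.273

Poor units: R1,800, R2,600, R5,000, R8,400, R9,000 (q = 5 of N = 7).
Normalized shortfalls: (10400−1800)/10400 = 0.8269; (10400−2600)/10400 = 0.7500; (10400−5000)/10400 = 0.5192; (10400−8400)/10400 = 0.1923; (10400−9000)/10400 = 0.1346.
Raised to α = 1.5: 0.75197; 0.64952; 0.37415; 0.08433; 0.04939.
Sum = 1.909353; FGT(1.5) = 1.909353 / 7 = 0.273.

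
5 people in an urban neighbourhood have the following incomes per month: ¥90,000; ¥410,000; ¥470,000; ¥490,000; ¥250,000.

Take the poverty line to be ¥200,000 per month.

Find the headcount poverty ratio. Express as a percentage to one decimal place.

20.0%

1 of the 5 people have income below ¥200,000.
H = 1/5 = 20.0%.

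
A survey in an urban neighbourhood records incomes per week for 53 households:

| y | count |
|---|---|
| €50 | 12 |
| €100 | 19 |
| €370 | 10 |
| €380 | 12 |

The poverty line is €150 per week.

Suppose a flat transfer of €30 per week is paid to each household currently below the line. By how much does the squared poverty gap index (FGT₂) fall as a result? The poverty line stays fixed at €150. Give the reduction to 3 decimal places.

Before: below the line — 12×€50, 19×€100; squared poverty gap index (FGT₂) = 0.14046.
After the €30 transfer: below the line — 12×€80, 19×€130; squared poverty gap index (FGT₂) = 0.05568.
Reduction = 0.14046 − 0.05568 = 0.085.

0.085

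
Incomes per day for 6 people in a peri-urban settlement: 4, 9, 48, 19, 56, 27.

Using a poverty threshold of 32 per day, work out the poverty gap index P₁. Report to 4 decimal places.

Below the line: 4, 9, 19, 27 (q = 4 of N = 6).
Relative gaps: (32−4)/32 = 0.8750; (32−9)/32 = 0.7188; (32−19)/32 = 0.4062; (32−27)/32 = 0.1562.
Sum of shortfalls = 2.156250; P₁ averages over all N: 2.156250 / 6 = 0.3594.

0.3594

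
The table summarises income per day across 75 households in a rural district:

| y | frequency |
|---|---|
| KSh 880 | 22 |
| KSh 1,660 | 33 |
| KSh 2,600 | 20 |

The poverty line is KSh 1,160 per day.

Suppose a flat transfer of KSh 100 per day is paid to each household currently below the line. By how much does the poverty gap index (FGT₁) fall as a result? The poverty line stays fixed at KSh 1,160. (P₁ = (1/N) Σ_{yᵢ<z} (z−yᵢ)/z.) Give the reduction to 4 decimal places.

Before: below the line — 22×KSh 880; poverty gap index (FGT₁) = 0.070805.
After the KSh 100 transfer: below the line — 22×KSh 980; poverty gap index (FGT₁) = 0.045517.
Reduction = 0.070805 − 0.045517 = 0.0253.

0.0253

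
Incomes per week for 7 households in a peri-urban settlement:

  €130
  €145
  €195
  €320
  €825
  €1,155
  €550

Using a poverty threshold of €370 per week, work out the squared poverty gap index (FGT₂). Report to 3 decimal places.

Below z: €130, €145, €195, €320 (q = 4 of N = 7).
Relative gaps: (370−130)/370 = 0.6486; (370−145)/370 = 0.6081; (370−195)/370 = 0.4730; (370−320)/370 = 0.1351.
Squared: 0.4207; 0.3698; 0.2237; 0.0183.
Sum = 1.032505; P₂ = 1.032505 / 7 = 0.148.

0.148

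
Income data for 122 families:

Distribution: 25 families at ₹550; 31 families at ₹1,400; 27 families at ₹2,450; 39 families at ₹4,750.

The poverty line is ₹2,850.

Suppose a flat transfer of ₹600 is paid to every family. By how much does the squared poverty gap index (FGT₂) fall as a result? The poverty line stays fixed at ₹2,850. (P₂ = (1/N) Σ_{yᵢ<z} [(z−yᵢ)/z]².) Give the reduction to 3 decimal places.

Before: below the line — 25×₹550, 31×₹1,400, 27×₹2,450; squared poverty gap index (FGT₂) = 0.20359.
After the ₹600 transfer: below the line — 25×₹1,150, 31×₹2,000; squared poverty gap index (FGT₂) = 0.09551.
Reduction = 0.20359 − 0.09551 = 0.108.

0.108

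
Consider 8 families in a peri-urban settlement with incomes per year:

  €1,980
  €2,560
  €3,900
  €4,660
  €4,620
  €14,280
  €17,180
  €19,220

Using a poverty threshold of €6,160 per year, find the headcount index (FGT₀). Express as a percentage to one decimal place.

62.5%

5 of the 8 families have income below €6,160.
H = 5/8 = 62.5%.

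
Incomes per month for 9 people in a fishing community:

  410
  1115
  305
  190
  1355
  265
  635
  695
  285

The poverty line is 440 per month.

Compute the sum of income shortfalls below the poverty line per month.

Incomes under z: 190, 265, 285, 305, 410 (q = 5 of N = 9).
Individual gaps: 440−190 = 250; 440−265 = 175; 440−285 = 155; 440−305 = 135; 440−410 = 30.
Aggregate gap = 745.

745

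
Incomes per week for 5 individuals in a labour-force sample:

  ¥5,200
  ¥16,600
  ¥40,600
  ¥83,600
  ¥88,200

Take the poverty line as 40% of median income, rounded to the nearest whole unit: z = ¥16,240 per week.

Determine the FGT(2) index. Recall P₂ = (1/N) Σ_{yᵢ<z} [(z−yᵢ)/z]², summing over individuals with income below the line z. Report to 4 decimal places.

Poor units: ¥5,200 (q = 1 of N = 5).
Relative gaps: (16240−5200)/16240 = 0.6798.
Squared: 0.4621.
Sum = 0.462132; P₂ = 0.462132 / 5 = 0.0924.

0.0924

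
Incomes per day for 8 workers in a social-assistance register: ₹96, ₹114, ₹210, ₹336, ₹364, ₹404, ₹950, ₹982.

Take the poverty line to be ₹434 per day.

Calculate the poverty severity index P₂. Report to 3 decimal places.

Incomes under z: ₹96, ₹114, ₹210, ₹336, ₹364, ₹404 (q = 6 of N = 8).
Shortfall ratios: (434−96)/434 = 0.7788; (434−114)/434 = 0.7373; (434−210)/434 = 0.5161; (434−336)/434 = 0.2258; (434−364)/434 = 0.1613; (434−404)/434 = 0.0691.
Squared: 0.6065; 0.5437; 0.2664; 0.0510; 0.0260; 0.0048.
Sum = 1.498354; P₂ = 1.498354 / 8 = 0.187.

0.187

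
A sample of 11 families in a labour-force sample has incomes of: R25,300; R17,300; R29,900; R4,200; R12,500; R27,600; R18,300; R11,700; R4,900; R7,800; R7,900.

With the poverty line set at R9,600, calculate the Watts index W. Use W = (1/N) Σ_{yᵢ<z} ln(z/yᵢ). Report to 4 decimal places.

Poor units: R4,200, R4,900, R7,800, R7,900 (q = 4 of N = 11).
Log gaps: ln(9600/4200) = 0.8267; ln(9600/4900) = 0.6725; ln(9600/7800) = 0.2076; ln(9600/7900) = 0.1949.
W = 1.901746 / 11 = 0.1729.

0.1729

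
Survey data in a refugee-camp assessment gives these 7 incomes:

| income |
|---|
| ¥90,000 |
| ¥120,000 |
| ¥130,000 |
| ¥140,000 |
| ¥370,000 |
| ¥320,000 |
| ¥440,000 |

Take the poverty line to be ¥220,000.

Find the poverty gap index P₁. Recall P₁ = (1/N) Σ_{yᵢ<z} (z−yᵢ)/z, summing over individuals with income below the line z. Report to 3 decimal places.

Poor units: ¥90,000, ¥120,000, ¥130,000, ¥140,000 (q = 4 of N = 7).
Normalized shortfalls: (220000−90000)/220000 = 0.5909; (220000−120000)/220000 = 0.4545; (220000−130000)/220000 = 0.4091; (220000−140000)/220000 = 0.3636.
Σ = 1.818182. Dividing by the full population N = 7 gives P₁ = 0.260.

0.260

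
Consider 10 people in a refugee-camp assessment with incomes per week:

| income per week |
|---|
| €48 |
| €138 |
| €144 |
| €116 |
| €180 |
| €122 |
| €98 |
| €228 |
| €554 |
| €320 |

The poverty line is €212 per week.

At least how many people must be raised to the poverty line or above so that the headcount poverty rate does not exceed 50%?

Currently q = 7 of N = 10 are below the line (H = 0.700).
A headcount ratio of at most 50% allows at most ⌊0.50 × 10⌋ = 5 poor people.
So at least 7 − 5 = 2 must be lifted.

2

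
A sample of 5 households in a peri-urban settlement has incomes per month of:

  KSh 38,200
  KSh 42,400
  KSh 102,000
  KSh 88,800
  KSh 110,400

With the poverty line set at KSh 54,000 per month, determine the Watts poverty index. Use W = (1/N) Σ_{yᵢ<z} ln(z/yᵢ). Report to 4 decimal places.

Poor units: KSh 38,200, KSh 42,400 (q = 2 of N = 5).
ln(z/y) terms: ln(54000/38200) = 0.3461; ln(54000/42400) = 0.2418.
W = 0.587984 / 5 = 0.1176.

0.1176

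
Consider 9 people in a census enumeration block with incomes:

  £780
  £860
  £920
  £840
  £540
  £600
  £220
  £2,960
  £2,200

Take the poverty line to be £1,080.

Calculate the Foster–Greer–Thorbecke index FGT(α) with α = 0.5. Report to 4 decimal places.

0.4556

Below the line: £220, £540, £600, £780, £840, £860, £920 (q = 7 of N = 9).
Gap ratios (z−y)/z: (1080−220)/1080 = 0.7963; (1080−540)/1080 = 0.5000; (1080−600)/1080 = 0.4444; (1080−780)/1080 = 0.2778; (1080−840)/1080 = 0.2222; (1080−860)/1080 = 0.2037; (1080−920)/1080 = 0.1481.
Raised to α = 0.5: 0.89235; 0.70711; 0.66667; 0.52705; 0.47140; 0.45134; 0.38490.
Sum = 4.100814; FGT(0.5) = 4.100814 / 9 = 0.4556.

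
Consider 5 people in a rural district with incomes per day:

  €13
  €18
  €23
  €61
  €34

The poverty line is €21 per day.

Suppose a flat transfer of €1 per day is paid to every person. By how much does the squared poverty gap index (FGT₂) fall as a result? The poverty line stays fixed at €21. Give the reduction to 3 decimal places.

0.009

Before: below the line — €13, €18; squared poverty gap index (FGT₂) = 0.03311.
After the €1 transfer: below the line — €14, €19; squared poverty gap index (FGT₂) = 0.02404.
Reduction = 0.03311 − 0.02404 = 0.009.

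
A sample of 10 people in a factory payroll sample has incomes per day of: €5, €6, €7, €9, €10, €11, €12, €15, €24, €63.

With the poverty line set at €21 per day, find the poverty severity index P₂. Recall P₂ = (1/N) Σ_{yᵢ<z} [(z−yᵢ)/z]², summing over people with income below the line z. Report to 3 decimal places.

0.263

Below the line: €5, €6, €7, €9, €10, €11, €12, €15 (q = 8 of N = 10).
Gap ratios (z−y)/z: (21−5)/21 = 0.7619; (21−6)/21 = 0.7143; (21−7)/21 = 0.6667; (21−9)/21 = 0.5714; (21−10)/21 = 0.5238; (21−11)/21 = 0.4762; (21−12)/21 = 0.4286; (21−15)/21 = 0.2857.
Squared: 0.5805; 0.5102; 0.4444; 0.3265; 0.2744; 0.2268; 0.1837; 0.0816.
Sum = 2.628118; P₂ = 2.628118 / 10 = 0.263.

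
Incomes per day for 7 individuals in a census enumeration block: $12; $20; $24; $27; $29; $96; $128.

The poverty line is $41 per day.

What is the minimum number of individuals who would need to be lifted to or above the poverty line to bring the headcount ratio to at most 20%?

4

5 of the 7 individuals are poor, so H = 5/7 = 0.714.
A headcount ratio of at most 20% allows at most ⌊0.20 × 7⌋ = 1 poor individuals.
So at least 5 − 1 = 4 must be lifted.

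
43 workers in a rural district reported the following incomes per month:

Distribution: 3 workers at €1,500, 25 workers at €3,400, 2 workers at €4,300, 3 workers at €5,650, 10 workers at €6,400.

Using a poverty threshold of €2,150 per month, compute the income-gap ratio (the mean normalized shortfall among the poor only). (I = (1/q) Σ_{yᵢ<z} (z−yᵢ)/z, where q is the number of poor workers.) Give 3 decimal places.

Below z: 3×€1,500 (q = 3 of N = 43).
Relative gaps: 0.3023 (×3); sum = 0.906977.
I averages over the q = 3 poor units only: 0.906977 / 3 = 0.302.

0.302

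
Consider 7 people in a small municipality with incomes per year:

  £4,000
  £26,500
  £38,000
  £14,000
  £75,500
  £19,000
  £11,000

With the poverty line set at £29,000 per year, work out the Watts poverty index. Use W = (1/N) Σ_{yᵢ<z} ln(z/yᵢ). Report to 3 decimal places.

0.599

Incomes under z: £4,000, £11,000, £14,000, £19,000, £26,500 (q = 5 of N = 7).
Log shortfalls: ln(29000/4000) = 1.9810; ln(29000/11000) = 0.9694; ln(29000/14000) = 0.7282; ln(29000/19000) = 0.4229; ln(29000/26500) = 0.0902.
W = 4.191648 / 7 = 0.599.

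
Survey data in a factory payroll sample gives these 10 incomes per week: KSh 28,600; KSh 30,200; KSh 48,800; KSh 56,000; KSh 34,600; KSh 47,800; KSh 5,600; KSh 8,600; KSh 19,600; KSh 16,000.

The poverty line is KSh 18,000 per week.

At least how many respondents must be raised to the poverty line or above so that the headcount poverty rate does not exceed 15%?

Currently q = 3 of N = 10 are below the line (H = 0.300).
A headcount ratio of at most 15% allows at most ⌊0.15 × 10⌋ = 1 poor respondents.
So at least 3 − 1 = 2 must be lifted.

2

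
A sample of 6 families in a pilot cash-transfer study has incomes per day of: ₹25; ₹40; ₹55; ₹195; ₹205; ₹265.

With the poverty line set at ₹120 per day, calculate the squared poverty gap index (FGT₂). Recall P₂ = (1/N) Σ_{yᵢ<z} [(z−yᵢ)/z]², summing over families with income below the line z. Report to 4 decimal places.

Poor units: ₹25, ₹40, ₹55 (q = 3 of N = 6).
Shortfall ratios: (120−25)/120 = 0.7917; (120−40)/120 = 0.6667; (120−55)/120 = 0.5417.
Squared: 0.6267; 0.4444; 0.2934.
Sum = 1.364583; P₂ = 1.364583 / 6 = 0.2274.

0.2274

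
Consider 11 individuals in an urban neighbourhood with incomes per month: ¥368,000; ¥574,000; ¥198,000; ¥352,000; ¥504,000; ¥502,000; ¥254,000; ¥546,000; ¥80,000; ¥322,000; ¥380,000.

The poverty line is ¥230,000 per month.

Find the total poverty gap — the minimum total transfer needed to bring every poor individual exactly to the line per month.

Poor units: ¥80,000, ¥198,000 (q = 2 of N = 11).
Individual gaps: 230000−80000 = 150000; 230000−198000 = 32000.
Aggregate gap = ¥182,000.

¥182,000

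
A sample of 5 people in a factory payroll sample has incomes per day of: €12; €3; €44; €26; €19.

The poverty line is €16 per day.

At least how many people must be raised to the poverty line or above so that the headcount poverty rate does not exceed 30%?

2 of the 5 people are poor, so H = 2/5 = 0.400.
A headcount ratio of at most 30% allows at most ⌊0.30 × 5⌋ = 1 poor people.
So at least 2 − 1 = 1 must be lifted.

1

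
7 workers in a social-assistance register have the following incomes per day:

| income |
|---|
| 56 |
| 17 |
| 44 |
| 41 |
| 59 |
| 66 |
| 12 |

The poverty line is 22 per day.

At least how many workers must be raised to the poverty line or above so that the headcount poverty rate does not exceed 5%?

Currently q = 2 of N = 7 are below the line (H = 0.286).
A headcount ratio of at most 5% allows at most ⌊0.05 × 7⌋ = 0 poor workers.
So at least 2 − 0 = 2 must be lifted.

2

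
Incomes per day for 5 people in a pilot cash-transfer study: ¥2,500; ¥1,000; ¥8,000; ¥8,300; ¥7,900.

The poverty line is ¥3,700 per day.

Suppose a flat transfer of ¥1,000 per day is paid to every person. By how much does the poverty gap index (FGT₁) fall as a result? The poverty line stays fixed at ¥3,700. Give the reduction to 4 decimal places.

Before: below the line — ¥1,000, ¥2,500; poverty gap index (FGT₁) = 0.210811.
After the ¥1,000 transfer: below the line — ¥2,000, ¥3,500; poverty gap index (FGT₁) = 0.102703.
Reduction = 0.210811 − 0.102703 = 0.1081.

0.1081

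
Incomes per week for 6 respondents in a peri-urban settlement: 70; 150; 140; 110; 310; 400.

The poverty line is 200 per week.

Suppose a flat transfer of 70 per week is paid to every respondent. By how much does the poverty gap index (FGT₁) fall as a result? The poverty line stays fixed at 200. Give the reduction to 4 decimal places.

0.2083

Before: below the line — 70, 110, 140, 150; poverty gap index (FGT₁) = 0.275000.
After the 70 transfer: below the line — 140, 180; poverty gap index (FGT₁) = 0.066667.
Reduction = 0.275000 − 0.066667 = 0.2083.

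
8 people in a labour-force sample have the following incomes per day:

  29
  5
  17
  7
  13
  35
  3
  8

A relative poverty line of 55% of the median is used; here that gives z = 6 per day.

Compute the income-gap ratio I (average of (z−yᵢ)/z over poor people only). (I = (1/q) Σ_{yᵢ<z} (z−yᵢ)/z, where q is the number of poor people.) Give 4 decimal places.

Below the line: 3, 5 (q = 2 of N = 8).
Relative gaps: 0.5000, 0.1667; sum = 0.666667.
I averages over the q = 2 poor units only: 0.666667 / 2 = 0.3333.

0.3333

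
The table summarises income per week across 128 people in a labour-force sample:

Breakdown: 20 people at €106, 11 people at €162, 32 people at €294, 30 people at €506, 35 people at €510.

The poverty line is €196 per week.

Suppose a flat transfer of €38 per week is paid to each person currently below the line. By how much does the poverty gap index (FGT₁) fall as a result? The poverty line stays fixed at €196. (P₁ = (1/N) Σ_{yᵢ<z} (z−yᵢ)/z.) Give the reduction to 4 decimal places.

Before: below the line — 20×€106, 11×€162; poverty gap index (FGT₁) = 0.086655.
After the €38 transfer: below the line — 20×€144; poverty gap index (FGT₁) = 0.041454.
Reduction = 0.086655 − 0.041454 = 0.0452.

0.0452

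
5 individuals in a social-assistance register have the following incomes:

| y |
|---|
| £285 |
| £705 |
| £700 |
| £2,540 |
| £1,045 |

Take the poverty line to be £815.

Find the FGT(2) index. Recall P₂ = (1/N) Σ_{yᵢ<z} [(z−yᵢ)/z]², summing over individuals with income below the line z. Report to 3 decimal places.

Poor units: £285, £700, £705 (q = 3 of N = 5).
Gap ratios (z−y)/z: (815−285)/815 = 0.6503; (815−700)/815 = 0.1411; (815−705)/815 = 0.1350.
Squared: 0.4229; 0.0199; 0.0182.
Sum = 0.461026; P₂ = 0.461026 / 5 = 0.092.

0.092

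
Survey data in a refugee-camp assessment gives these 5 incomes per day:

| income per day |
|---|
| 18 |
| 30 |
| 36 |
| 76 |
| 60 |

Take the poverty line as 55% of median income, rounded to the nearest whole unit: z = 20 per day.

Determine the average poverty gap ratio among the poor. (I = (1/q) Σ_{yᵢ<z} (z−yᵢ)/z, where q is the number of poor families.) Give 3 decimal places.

0.100

Below the line: 18 (q = 1 of N = 5).
Relative gaps: 0.1000; sum = 0.100000.
The income-gap ratio divides by q (the poor only): 0.100000 / 1 = 0.100.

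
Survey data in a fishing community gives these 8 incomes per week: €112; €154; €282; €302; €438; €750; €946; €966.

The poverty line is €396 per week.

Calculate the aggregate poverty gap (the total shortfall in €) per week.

Below z: €112, €154, €282, €302 (q = 4 of N = 8).
Individual gaps: 396−112 = 284; 396−154 = 242; 396−282 = 114; 396−302 = 94.
Aggregate gap = €734.

€734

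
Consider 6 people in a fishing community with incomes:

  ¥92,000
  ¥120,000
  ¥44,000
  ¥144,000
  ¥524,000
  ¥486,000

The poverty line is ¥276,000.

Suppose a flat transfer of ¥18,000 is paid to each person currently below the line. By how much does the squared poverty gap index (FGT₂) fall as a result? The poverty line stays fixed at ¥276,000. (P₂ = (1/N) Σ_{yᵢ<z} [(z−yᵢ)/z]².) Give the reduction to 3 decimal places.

Before: below the line — ¥44,000, ¥92,000, ¥120,000, ¥144,000; squared poverty gap index (FGT₂) = 0.28320.
After the ¥18,000 transfer: below the line — ¥62,000, ¥110,000, ¥138,000, ¥162,000; squared poverty gap index (FGT₂) = 0.23059.
Reduction = 0.28320 − 0.23059 = 0.053.

0.053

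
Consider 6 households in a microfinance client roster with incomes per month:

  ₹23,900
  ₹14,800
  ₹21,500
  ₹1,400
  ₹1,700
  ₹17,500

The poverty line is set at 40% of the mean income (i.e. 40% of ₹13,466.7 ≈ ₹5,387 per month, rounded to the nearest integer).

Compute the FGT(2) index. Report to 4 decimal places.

Incomes under z: ₹1,400, ₹1,700 (q = 2 of N = 6).
Relative gaps: (5387−1400)/5387 = 0.7401; (5387−1700)/5387 = 0.6844.
Squared: 0.5478; 0.4684.
Sum = 1.016209; P₂ = 1.016209 / 6 = 0.1694.

0.1694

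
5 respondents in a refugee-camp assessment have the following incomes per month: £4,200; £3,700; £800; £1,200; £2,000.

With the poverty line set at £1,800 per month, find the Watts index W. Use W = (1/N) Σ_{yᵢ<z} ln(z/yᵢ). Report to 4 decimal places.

Poor units: £800, £1,200 (q = 2 of N = 5).
Log gaps: ln(1800/800) = 0.8109; ln(1800/1200) = 0.4055.
W = 1.216395 / 5 = 0.2433.

0.2433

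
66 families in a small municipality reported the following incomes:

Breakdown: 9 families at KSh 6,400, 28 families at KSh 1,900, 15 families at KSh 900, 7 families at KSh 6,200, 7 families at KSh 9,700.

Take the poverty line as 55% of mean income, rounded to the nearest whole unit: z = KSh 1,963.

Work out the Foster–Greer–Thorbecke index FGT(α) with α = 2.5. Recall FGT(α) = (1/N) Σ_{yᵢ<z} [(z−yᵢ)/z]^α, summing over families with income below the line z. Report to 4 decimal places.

Below the line: 15×KSh 900, 28×KSh 1,900 (q = 43 of N = 66).
Shortfall ratios: (1963−900)/1963 = 0.5415 (×15); (1963−1900)/1963 = 0.0321 (×28).
Raised to α = 2.5: 0.21579 (×15); 0.00018 (×28).
Sum = 3.242025; FGT(2.5) = 3.242025 / 66 = 0.0491.

0.0491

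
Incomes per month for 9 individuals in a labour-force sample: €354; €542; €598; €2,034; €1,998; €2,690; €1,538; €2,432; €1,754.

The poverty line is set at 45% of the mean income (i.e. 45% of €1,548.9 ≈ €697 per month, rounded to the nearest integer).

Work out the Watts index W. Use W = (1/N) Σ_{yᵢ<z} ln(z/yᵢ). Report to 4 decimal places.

0.1202

Incomes under z: €354, €542, €598 (q = 3 of N = 9).
ln(z/y) terms: ln(697/354) = 0.6775; ln(697/542) = 0.2515; ln(697/598) = 0.1532.
W = 1.082203 / 9 = 0.1202.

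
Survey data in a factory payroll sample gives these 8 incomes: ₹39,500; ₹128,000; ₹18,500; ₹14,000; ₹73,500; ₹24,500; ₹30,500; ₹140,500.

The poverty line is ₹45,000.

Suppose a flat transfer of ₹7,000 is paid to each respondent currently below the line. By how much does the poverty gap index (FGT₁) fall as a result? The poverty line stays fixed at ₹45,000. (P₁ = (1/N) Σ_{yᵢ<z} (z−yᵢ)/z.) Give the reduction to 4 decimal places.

Before: below the line — ₹14,000, ₹18,500, ₹24,500, ₹30,500, ₹39,500; poverty gap index (FGT₁) = 0.272222.
After the ₹7,000 transfer: below the line — ₹21,000, ₹25,500, ₹31,500, ₹37,500; poverty gap index (FGT₁) = 0.179167.
Reduction = 0.272222 − 0.179167 = 0.0931.

0.0931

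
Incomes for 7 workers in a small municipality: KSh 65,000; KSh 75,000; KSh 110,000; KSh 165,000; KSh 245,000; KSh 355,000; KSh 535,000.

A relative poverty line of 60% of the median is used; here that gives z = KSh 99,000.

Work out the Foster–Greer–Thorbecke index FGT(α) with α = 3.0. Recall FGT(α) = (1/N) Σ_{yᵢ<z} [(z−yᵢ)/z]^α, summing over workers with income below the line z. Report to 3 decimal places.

0.008

Below z: KSh 65,000, KSh 75,000 (q = 2 of N = 7).
Relative gaps: (99000−65000)/99000 = 0.3434; (99000−75000)/99000 = 0.2424.
Raised to α = 3.0: 0.04051; 0.01425.
Sum = 0.054754; FGT(3.0) = 0.054754 / 7 = 0.008.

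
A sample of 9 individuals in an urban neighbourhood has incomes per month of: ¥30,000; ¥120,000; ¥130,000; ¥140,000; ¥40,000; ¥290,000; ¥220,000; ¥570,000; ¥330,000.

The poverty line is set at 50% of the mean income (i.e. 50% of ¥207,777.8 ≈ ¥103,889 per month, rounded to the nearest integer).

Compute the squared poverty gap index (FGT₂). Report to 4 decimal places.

Below the line: ¥30,000, ¥40,000 (q = 2 of N = 9).
Gap ratios (z−y)/z: (103889−30000)/103889 = 0.7112; (103889−40000)/103889 = 0.6150.
Squared: 0.5058; 0.3782.
Sum = 0.884041; P₂ = 0.884041 / 9 = 0.0982.

0.0982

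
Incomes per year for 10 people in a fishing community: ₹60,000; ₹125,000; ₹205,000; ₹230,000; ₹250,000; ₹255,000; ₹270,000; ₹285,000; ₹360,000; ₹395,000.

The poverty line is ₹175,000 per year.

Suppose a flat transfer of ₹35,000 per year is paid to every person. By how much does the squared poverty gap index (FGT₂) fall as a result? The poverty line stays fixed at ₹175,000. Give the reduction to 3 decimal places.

Before: below the line — ₹60,000, ₹125,000; squared poverty gap index (FGT₂) = 0.05135.
After the ₹35,000 transfer: below the line — ₹95,000, ₹160,000; squared poverty gap index (FGT₂) = 0.02163.
Reduction = 0.05135 − 0.02163 = 0.030.

0.030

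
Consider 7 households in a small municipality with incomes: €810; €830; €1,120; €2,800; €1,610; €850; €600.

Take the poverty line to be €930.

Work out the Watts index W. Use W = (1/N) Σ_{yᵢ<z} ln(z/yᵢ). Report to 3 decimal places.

Below the line: €600, €810, €830, €850 (q = 4 of N = 7).
Log shortfalls: ln(930/600) = 0.4383; ln(930/810) = 0.1382; ln(930/830) = 0.1138; ln(930/850) = 0.0899.
W = 0.780112 / 7 = 0.111.

0.111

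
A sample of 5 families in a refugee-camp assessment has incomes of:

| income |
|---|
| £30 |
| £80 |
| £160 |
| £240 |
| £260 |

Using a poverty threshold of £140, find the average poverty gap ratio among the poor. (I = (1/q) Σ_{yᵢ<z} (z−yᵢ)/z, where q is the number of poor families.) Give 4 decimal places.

Poor units: £30, £80 (q = 2 of N = 5).
Shortfall ratios (z−y)/z: 0.7857, 0.4286; sum = 1.214286.
I averages over the q = 2 poor units only: 1.214286 / 2 = 0.6071.

0.6071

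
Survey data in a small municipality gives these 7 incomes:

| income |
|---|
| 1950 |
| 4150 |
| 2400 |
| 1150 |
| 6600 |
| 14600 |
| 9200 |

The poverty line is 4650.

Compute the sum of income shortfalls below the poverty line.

8950

Poor units: 1150, 1950, 2400, 4150 (q = 4 of N = 7).
Individual gaps: 4650−1150 = 3500; 4650−1950 = 2700; 4650−2400 = 2250; 4650−4150 = 500.
Aggregate gap = 8950.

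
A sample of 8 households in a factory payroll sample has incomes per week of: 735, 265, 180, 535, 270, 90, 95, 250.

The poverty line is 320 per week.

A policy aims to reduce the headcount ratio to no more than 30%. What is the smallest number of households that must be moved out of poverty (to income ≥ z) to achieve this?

4

Currently q = 6 of N = 8 are below the line (H = 0.750).
A headcount ratio of at most 30% allows at most ⌊0.30 × 8⌋ = 2 poor households.
So at least 6 − 2 = 4 must be lifted.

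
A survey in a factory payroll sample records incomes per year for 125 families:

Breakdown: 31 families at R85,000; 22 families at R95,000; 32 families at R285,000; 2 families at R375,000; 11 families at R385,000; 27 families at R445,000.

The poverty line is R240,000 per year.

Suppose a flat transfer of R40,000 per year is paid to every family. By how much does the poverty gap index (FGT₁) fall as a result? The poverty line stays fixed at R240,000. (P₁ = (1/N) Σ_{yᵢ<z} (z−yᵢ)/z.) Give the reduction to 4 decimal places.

Before: below the line — 31×R85,000, 22×R95,000; poverty gap index (FGT₁) = 0.266500.
After the R40,000 transfer: below the line — 31×R125,000, 22×R135,000; poverty gap index (FGT₁) = 0.195833.
Reduction = 0.266500 − 0.195833 = 0.0707.

0.0707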